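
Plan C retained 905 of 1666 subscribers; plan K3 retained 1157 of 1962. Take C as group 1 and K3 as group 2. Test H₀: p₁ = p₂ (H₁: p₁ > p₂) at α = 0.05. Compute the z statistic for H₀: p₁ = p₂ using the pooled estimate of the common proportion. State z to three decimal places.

p̂₁ = 905/1666 = 0.54322, p̂₂ = 1157/1962 = 0.58970.
Pooled p̂ = (905+1157)/(1666+1962) = 2062/3628 = 0.56836.
SE = √(p̂(1−p̂)(1/n₁+1/n₂)) = √(0.56836·0.43164·0.00110992) = √(0.000272295) = 0.01650.
z = (0.54322 − 0.58970)/0.01650 = -0.04648/0.01650 = -2.817.
p-value = P(Z > -2.817) ≈ 0.9976, so at α = 0.05 we fail to reject H₀.

z = -2.817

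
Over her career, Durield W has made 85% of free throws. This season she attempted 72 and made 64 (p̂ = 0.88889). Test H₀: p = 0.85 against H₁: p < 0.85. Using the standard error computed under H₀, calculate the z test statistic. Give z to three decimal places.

p̂ = 64/72 = 0.88889.
Standard error under H₀: √(0.85×0.15/72) = 0.04208.
z = (0.88889 − 0.85)/0.04208 = 0.03889/0.04208 = 0.924.
p-value = P(Z < 0.924) ≈ 0.8223.

z = 0.924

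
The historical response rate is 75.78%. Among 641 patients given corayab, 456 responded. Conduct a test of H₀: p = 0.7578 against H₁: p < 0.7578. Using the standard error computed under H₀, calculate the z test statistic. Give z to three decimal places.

z = -2.743

p̂ = 456/641 = 0.71139.
Standard error under H₀: √(0.7578×0.2422/641) = 0.01692.
z = (0.71139 − 0.7578)/0.01692 = -0.04641/0.01692 = -2.743.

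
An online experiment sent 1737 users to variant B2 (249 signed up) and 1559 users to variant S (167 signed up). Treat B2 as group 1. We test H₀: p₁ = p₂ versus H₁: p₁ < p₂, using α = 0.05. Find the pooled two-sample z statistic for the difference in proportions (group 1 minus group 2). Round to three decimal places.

p̂₁ = 249/1737 ≈ 0.143351, p̂₂ = 167/1559 ≈ 0.107120.
Pooled p̂ = (249+167)/(1737+1559) = 416/3296 = 0.126214.
SE = √(0.110284 × 0.00121714) = 0.011586.
z = (0.143351 − 0.107120)/0.011586 = 0.036231/0.011586 = 3.127.
p-value = P(Z < 3.127) ≈ 0.9991; since p > α = 0.05, fail to reject H₀.

z = 3.127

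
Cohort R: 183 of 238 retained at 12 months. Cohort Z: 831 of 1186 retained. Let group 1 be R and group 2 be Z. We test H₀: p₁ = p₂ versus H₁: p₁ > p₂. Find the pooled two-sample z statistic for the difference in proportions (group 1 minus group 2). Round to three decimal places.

z = 2.122

p̂₁ = 183/238 ≈ 0.76891, p̂₂ = 831/1186 ≈ 0.70067.
Pooled p̂ = (183+831)/(238+1186) = 1014/1424 = 0.71208.
SE = √(p̂(1−p̂)(1/n₁+1/n₂)) = √(0.71208·0.28792·0.00504485) = √(0.00103431) = 0.03216.
z = (0.76891 − 0.70067)/0.03216 = 0.06824/0.03216 = 2.122.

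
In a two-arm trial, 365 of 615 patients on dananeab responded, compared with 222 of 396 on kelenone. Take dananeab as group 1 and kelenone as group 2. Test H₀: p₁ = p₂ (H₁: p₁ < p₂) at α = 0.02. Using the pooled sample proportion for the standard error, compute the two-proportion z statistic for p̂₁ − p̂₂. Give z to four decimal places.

z = 1.0345

p̂₁ = 365/615 = 0.593496, p̂₂ = 222/396 = 0.560606.
Pooled p̂ = (365+222)/(615+396) = 587/1011 = 0.580613.
SE = √(p̂(1−p̂)(1/n₁+1/n₂)) = √(0.580613·0.419387·0.00415127) = √(0.00101084) = 0.031794.
z = (0.593496 − 0.560606)/0.031794 = 0.032890/0.031794 = 1.0345.
p-value = P(Z < 1.034) ≈ 0.8495. With α = 0.02, fail to reject H₀.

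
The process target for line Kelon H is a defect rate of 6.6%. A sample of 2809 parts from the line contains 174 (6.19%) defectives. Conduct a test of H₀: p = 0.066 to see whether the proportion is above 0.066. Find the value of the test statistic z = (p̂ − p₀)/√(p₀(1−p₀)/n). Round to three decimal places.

p̂ = 174/2809 = 0.061944.
SE = √(p₀(1−p₀)/n) = √(0.061644/2809) = 0.004685.
z = (0.061944 − 0.066)/0.004685 = -0.004056/0.004685 = -0.866.

z = -0.866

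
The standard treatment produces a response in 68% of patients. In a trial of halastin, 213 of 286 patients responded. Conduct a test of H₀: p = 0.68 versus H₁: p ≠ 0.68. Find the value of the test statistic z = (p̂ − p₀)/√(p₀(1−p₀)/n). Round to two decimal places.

p̂ = 213/286 ≈ 0.7448.
Under H₀, SE = √(0.68·0.32/286) = √(0.000760839) = 0.0276.
z = (0.7448 − 0.68)/0.0276 = 0.0648/0.0276 = 2.35.
p-value = 2·P(Z > 2.348) ≈ 0.0189.

z = 2.35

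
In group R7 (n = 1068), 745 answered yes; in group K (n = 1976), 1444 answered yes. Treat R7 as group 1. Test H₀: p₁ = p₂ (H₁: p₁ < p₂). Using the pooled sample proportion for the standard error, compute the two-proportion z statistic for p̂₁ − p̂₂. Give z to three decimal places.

p̂₁ = 745/1068 = 0.69757, p̂₂ = 1444/1976 = 0.73077.
Pooled p̂ = (745+1444)/(1068+1976) = 2189/3044 = 0.71912.
SE = √(0.201987 × 0.0014424) = 0.01707.
z = (0.69757 − 0.73077)/0.01707 = -0.03320/0.01707 = -1.945.

z = -1.945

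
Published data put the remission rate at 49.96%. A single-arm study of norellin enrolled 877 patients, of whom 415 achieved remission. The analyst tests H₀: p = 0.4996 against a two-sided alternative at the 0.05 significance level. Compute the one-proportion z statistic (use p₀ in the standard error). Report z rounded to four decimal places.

z = -1.5634

p̂ = 415/877 ≈ 0.473204.
Under H₀, SE = √(0.4996·0.5004/877) = √(0.000285063) = 0.016884.
z = (0.473204 − 0.4996)/0.016884 = -0.026396/0.016884 = -1.5634.
p-value = 2·P(Z > 1.563) ≈ 0.1180; since p > α = 0.05, fail to reject H₀.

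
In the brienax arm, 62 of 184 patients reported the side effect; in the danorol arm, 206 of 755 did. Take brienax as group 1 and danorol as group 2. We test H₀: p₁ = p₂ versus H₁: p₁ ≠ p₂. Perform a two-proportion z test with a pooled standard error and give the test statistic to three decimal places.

z = 1.727

p̂₁ = 62/184 ≈ 0.33696, p̂₂ = 206/755 ≈ 0.27285.
Pooled p̂ = (62+206)/(184+755) = 268/939 = 0.28541.
SE = √(p̂(1−p̂)(1/n₁+1/n₂)) = √(0.28541·0.71459·0.00675929) = √(0.00137856) = 0.03713.
z = (0.33696 − 0.27285)/0.03713 = 0.06411/0.03713 = 1.727.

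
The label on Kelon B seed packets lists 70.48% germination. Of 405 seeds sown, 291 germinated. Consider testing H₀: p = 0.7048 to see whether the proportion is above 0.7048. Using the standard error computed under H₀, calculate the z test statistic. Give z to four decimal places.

z = 0.6053

p̂ = 291/405 = 0.718519.
Standard error under H₀: √(0.7048×0.2952/405) = 0.022665.
z = (0.718519 − 0.7048)/0.022665 = 0.013719/0.022665 = 0.6053.
p-value = P(Z > 0.605) ≈ 0.2725.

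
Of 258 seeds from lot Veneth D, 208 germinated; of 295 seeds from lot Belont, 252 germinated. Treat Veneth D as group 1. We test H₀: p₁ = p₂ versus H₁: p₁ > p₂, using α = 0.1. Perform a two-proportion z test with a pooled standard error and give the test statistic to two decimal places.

z = -1.51

p̂₁ = 208/258 ≈ 0.80620, p̂₂ = 252/295 ≈ 0.85424.
Pooled p̂ = (208+252)/(258+295) = 460/553 = 0.83183.
SE = √(p̂(1−p̂)(1/n₁+1/n₂)) = √(0.83183·0.16817·0.0072658) = √(0.00101642) = 0.03188.
z = (0.80620 − 0.85424)/0.03188 = -0.04804/0.03188 = -1.51.
p-value = P(Z > -1.507) ≈ 0.9341. With α = 0.1, fail to reject H₀.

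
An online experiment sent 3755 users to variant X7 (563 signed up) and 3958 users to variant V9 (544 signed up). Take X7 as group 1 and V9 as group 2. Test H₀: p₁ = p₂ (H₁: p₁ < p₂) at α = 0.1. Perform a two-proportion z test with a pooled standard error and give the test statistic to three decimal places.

z = 1.564

p̂₁ = 563/3755 ≈ 0.149933, p̂₂ = 544/3958 ≈ 0.137443.
Pooled p̂ = (563+544)/(3755+3958) = 1107/7713 = 0.143524.
SE = √(0.122925 × 0.000518964) = 0.007987.
z = (0.149933 − 0.137443)/0.007987 = 0.012490/0.007987 = 1.564.
p-value = P(Z < 1.564) ≈ 0.9411, so at α = 0.1 we fail to reject H₀.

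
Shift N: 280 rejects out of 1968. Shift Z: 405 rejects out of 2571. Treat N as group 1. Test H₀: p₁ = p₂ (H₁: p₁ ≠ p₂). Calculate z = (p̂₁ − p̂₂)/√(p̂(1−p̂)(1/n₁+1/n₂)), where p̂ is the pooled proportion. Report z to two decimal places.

p̂₁ = 280/1968 ≈ 0.1423, p̂₂ = 405/2571 ≈ 0.1575.
Pooled p̂ = (280+405)/(1968+2571) = 685/4539 = 0.1509.
SE = √(p̂(1−p̂)(1/n₁+1/n₂)) = √(0.1509·0.8491·0.000897084) = √(0.000114952) = 0.0107.
z = (0.1423 − 0.1575)/0.0107 = -0.0152/0.0107 = -1.42.
Two-sided p-value ≈ 2·Φ(−1.422) = 0.1549.

z = -1.42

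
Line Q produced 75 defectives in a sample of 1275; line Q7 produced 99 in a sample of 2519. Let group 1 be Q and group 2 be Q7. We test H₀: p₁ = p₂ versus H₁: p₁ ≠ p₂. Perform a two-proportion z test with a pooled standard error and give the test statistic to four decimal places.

z = 2.7153

p̂₁ = 75/1275 = 0.058824, p̂₂ = 99/2519 = 0.039301.
Pooled p̂ = (75+99)/(1275+2519) = 174/3794 = 0.045862.
SE = √(p̂(1−p̂)(1/n₁+1/n₂)) = √(0.045862·0.954138·0.0011813) = √(5.16919e-05) = 0.007190.
z = (0.058824 − 0.039301)/0.007190 = 0.019523/0.007190 = 2.7153.
Two-sided p-value ≈ 2·Φ(−2.715) = 0.0066.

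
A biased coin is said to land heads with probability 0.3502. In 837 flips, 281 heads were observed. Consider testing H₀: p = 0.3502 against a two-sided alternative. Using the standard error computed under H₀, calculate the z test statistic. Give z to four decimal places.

p̂ = 281/837 ≈ 0.335723.
Under H₀, SE = √(0.3502·0.6498/837) = √(0.000271876) = 0.016489.
z = (0.335723 − 0.3502)/0.016489 = -0.014477/0.016489 = -0.8780.
p-value = 2·P(Z > 0.878) ≈ 0.3799.

z = -0.8780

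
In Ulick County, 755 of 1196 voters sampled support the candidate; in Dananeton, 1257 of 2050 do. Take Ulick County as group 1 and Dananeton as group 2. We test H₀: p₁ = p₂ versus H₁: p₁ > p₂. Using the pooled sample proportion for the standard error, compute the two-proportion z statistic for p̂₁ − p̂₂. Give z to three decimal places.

p̂₁ = 755/1196 ≈ 0.63127, p̂₂ = 1257/2050 ≈ 0.61317.
Pooled p̂ = (755+1257)/(1196+2050) = 2012/3246 = 0.61984.
SE = √(0.235638 × 0.00132393) = 0.01766.
z = (0.63127 − 0.61317)/0.01766 = 0.01810/0.01766 = 1.025.
p-value = P(Z > 1.025) ≈ 0.1527.

z = 1.025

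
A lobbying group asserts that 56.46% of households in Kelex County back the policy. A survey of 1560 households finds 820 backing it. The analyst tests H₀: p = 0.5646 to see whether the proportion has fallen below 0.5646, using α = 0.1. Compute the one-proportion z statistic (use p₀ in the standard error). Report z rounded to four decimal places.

p̂ = 820/1560 = 0.5256410.
SE = √(p₀(1−p₀)/n) = √(0.24583/1560) = 0.0125531.
z = (0.5256410 − 0.5646)/0.0125531 = -0.0389590/0.0125531 = -3.1035.
p-value = P(Z < -3.104) ≈ 0.0010. With α = 0.1, reject H₀.

z = -3.1035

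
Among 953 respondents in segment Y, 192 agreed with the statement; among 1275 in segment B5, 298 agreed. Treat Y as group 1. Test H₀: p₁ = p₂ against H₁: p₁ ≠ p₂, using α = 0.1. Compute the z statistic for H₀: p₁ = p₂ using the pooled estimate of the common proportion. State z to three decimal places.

p̂₁ = 192/953 ≈ 0.201469, p̂₂ = 298/1275 ≈ 0.233725.
Pooled p̂ = (192+298)/(953+1275) = 490/2228 = 0.219928.
SE = √(p̂(1−p̂)(1/n₁+1/n₂)) = √(0.219928·0.780072·0.00183363) = √(0.000314577) = 0.017736.
z = (0.201469 − 0.233725)/0.017736 = -0.032256/0.017736 = -1.819.
Two-sided p-value ≈ 2·Φ(−1.819) = 0.0690, so at α = 0.1 we reject H₀.

z = -1.819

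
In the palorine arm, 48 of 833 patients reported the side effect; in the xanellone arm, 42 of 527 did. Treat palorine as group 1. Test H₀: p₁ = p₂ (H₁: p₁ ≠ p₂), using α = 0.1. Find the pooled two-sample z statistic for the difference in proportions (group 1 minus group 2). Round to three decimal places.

p̂₁ = 48/833 ≈ 0.05762, p̂₂ = 42/527 ≈ 0.07970.
Pooled p̂ = (48+42)/(833+527) = 90/1360 = 0.06618.
SE = √(0.0617971 × 0.00309801) = 0.01384.
z = (0.05762 − 0.07970)/0.01384 = -0.02208/0.01384 = -1.595.
p-value = 2·P(Z > 1.595) ≈ 0.1106; since p > α = 0.1, fail to reject H₀.

z = -1.595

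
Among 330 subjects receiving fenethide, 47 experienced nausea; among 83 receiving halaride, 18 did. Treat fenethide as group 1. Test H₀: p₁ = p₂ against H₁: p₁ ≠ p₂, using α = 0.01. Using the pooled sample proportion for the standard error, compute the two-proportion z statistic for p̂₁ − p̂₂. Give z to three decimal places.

p̂₁ = 47/330 ≈ 0.14242, p̂₂ = 18/83 ≈ 0.21687.
Pooled p̂ = (47+18)/(330+83) = 65/413 = 0.15738.
SE = √(p̂(1−p̂)(1/n₁+1/n₂)) = √(0.15738·0.84262·0.0150785) = √(0.00199963) = 0.04472.
z = (0.14242 − 0.21687)/0.04472 = -0.07445/0.04472 = -1.665.
p-value = 2·P(Z > 1.665) ≈ 0.0960, so at α = 0.01 we fail to reject H₀.

z = -1.665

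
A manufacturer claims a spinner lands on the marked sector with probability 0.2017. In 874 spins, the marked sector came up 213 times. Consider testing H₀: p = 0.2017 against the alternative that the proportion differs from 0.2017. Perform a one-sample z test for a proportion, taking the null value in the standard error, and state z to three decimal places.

p̂ = 213/874 = 0.243707.
SE = √(p₀(1−p₀)/n) = √(0.16102/874) = 0.013573.
z = (0.243707 − 0.2017)/0.013573 = 0.042007/0.013573 = 3.095.
p-value = 2·P(Z > 3.095) ≈ 0.0020.

z = 3.095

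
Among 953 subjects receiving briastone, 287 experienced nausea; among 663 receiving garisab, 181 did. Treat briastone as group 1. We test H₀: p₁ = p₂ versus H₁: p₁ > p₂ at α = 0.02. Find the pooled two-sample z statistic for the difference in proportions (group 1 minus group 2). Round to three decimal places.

z = 1.227

p̂₁ = 287/953 = 0.30115, p̂₂ = 181/663 = 0.27300.
Pooled p̂ = (287+181)/(953+663) = 468/1616 = 0.28960.
SE = √(0.205734 × 0.00255761) = 0.02294.
z = (0.30115 − 0.27300)/0.02294 = 0.02815/0.02294 = 1.227.
p-value = P(Z > 1.227) ≈ 0.1099; since p > α = 0.02, fail to reject H₀.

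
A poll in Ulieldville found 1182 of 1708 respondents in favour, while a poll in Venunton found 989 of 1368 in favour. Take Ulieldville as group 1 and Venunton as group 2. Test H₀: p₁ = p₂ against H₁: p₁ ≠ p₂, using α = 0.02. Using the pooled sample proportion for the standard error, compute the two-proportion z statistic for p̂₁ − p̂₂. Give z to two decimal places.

p̂₁ = 1182/1708 = 0.69204, p̂₂ = 989/1368 = 0.72295.
Pooled p̂ = (1182+989)/(1708+1368) = 2171/3076 = 0.70579.
SE = √(0.207652 × 0.00131647) = 0.01653.
z = (0.69204 − 0.72295)/0.01653 = -0.03091/0.01653 = -1.87.
Two-sided p-value ≈ 2·Φ(−1.870) = 0.0615; since p > α = 0.02, fail to reject H₀.

z = -1.87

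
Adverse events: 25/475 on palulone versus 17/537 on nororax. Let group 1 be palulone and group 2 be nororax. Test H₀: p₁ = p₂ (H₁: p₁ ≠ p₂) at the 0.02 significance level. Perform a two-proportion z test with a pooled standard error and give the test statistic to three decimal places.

p̂₁ = 25/475 ≈ 0.05263, p̂₂ = 17/537 ≈ 0.03166.
Pooled p̂ = (25+17)/(475+537) = 42/1012 = 0.04150.
SE = √(0.0397796 × 0.00396746) = 0.01256.
z = (0.05263 − 0.03166)/0.01256 = 0.02097/0.01256 = 1.670.
Two-sided p-value ≈ 2·Φ(−1.670) = 0.0950; since p > α = 0.02, fail to reject H₀.

z = 1.670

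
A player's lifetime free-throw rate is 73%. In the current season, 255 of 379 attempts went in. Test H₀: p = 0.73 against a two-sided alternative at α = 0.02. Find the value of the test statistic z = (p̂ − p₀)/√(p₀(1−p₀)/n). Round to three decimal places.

z = -2.507

p̂ = 255/379 ≈ 0.672823.
Standard error under H₀: √(0.73×0.27/379) = 0.022805.
z = (0.672823 − 0.73)/0.022805 = -0.057177/0.022805 = -2.507.
Two-sided p-value ≈ 2·Φ(−2.507) = 0.0122, so at α = 0.02 we reject H₀.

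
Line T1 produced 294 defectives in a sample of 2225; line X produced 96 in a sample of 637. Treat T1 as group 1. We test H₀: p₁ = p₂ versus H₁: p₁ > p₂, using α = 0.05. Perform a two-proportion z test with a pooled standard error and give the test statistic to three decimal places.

p̂₁ = 294/2225 ≈ 0.13213, p̂₂ = 96/637 ≈ 0.15071.
Pooled p̂ = (294+96)/(2225+637) = 390/2862 = 0.13627.
SE = √(p̂(1−p̂)(1/n₁+1/n₂)) = √(0.13627·0.86373·0.0020193) = √(0.00023767) = 0.01542.
z = (0.13213 − 0.15071)/0.01542 = -0.01858/0.01542 = -1.205.
p-value = P(Z > -1.205) ≈ 0.8858. With α = 0.05, fail to reject H₀.

z = -1.205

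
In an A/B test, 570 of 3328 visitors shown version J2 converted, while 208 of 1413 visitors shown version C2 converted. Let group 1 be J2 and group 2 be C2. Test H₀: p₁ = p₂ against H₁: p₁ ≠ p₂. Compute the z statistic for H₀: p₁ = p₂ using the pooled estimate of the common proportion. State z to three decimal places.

z = 2.047

p̂₁ = 570/3328 = 0.17127, p̂₂ = 208/1413 = 0.14720.
Pooled p̂ = (570+208)/(3328+1413) = 778/4741 = 0.16410.
SE = √(0.137171 × 0.00100819) = 0.01176.
z = (0.17127 − 0.14720)/0.01176 = 0.02407/0.01176 = 2.047.
Two-sided p-value ≈ 2·Φ(−2.047) = 0.0407.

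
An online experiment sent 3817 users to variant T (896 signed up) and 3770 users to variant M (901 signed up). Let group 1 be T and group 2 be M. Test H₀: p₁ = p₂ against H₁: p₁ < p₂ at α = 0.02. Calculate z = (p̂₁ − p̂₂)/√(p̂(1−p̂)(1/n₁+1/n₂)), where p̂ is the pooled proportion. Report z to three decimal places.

p̂₁ = 896/3817 ≈ 0.234739, p̂₂ = 901/3770 ≈ 0.238992.
Pooled p̂ = (896+901)/(3817+3770) = 1797/7587 = 0.236853.
SE = √(0.180753 × 0.000527238) = 0.009762.
z = (0.234739 − 0.238992)/0.009762 = -0.004253/0.009762 = -0.436.
p-value = P(Z < -0.436) ≈ 0.3316; since p > α = 0.02, fail to reject H₀.

z = -0.436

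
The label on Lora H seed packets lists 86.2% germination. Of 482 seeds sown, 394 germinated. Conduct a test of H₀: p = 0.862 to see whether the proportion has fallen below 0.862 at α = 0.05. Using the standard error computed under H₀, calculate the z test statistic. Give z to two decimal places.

z = -2.84

p̂ = 394/482 ≈ 0.8174.
SE = √(p₀(1−p₀)/n) = √(0.11896/482) = 0.0157.
z = (0.8174 − 0.862)/0.0157 = -0.0446/0.0157 = -2.84.
p-value = P(Z < -2.837) ≈ 0.0023. With α = 0.05, reject H₀.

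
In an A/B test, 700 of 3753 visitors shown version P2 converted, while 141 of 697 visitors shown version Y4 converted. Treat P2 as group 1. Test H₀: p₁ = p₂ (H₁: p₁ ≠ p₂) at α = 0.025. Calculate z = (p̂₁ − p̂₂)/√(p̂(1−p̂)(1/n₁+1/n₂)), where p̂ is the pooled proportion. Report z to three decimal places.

p̂₁ = 700/3753 ≈ 0.18652, p̂₂ = 141/697 ≈ 0.20230.
Pooled p̂ = (700+141)/(3753+697) = 841/4450 = 0.18899.
SE = √(0.153272 × 0.00170117) = 0.01615.
z = (0.18652 − 0.20230)/0.01615 = -0.01578/0.01615 = -0.977.
p-value = 2·P(Z > 0.977) ≈ 0.3285; since p > α = 0.025, fail to reject H₀.

z = -0.977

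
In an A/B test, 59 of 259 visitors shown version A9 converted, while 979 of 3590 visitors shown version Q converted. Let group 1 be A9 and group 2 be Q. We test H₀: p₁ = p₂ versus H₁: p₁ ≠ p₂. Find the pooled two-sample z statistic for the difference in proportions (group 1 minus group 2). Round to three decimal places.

p̂₁ = 59/259 ≈ 0.22780, p̂₂ = 979/3590 ≈ 0.27270.
Pooled p̂ = (59+979)/(259+3590) = 1038/3849 = 0.26968.
SE = √(p̂(1−p̂)(1/n₁+1/n₂)) = √(0.26968·0.73032·0.00413956) = √(0.000815297) = 0.02855.
z = (0.22780 − 0.27270)/0.02855 = -0.04490/0.02855 = -1.573.

z = -1.573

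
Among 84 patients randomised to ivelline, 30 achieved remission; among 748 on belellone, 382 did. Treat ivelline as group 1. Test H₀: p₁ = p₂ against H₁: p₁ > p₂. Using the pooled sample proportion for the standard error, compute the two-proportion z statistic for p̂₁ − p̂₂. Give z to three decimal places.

z = -2.669

p̂₁ = 30/84 ≈ 0.35714, p̂₂ = 382/748 ≈ 0.51070.
Pooled p̂ = (30+382)/(84+748) = 412/832 = 0.49519.
SE = √(0.249977 × 0.0132417) = 0.05753.
z = (0.35714 − 0.51070)/0.05753 = -0.15356/0.05753 = -2.669.
p-value = P(Z > -2.669) ≈ 0.9962.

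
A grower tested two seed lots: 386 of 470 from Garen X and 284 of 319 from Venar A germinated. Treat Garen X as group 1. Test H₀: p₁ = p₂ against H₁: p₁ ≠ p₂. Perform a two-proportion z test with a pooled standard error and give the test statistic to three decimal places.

p̂₁ = 386/470 ≈ 0.82128, p̂₂ = 284/319 ≈ 0.89028.
Pooled p̂ = (386+284)/(470+319) = 670/789 = 0.84918.
SE = √(p̂(1−p̂)(1/n₁+1/n₂)) = √(0.84918·0.15082·0.00526246) = √(0.000673994) = 0.02596.
z = (0.82128 − 0.89028)/0.02596 = -0.06900/0.02596 = -2.658.
Two-sided p-value ≈ 2·Φ(−2.658) = 0.0079.

z = -2.658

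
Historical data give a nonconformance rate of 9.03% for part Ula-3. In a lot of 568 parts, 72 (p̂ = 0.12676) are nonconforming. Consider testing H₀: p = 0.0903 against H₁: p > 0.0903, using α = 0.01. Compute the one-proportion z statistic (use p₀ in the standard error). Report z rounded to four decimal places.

z = 3.0318

p̂ = 72/568 ≈ 0.126761.
Standard error under H₀: √(0.0903×0.9097/568) = 0.012026.
z = (0.126761 − 0.0903)/0.012026 = 0.036461/0.012026 = 3.0318.
p-value = P(Z > 3.032) ≈ 0.0012; since p < α = 0.01, reject H₀.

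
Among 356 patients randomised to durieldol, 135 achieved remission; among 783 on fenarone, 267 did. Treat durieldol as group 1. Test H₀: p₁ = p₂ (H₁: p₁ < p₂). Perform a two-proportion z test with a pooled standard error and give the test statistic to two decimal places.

z = 1.25

p̂₁ = 135/356 = 0.3792, p̂₂ = 267/783 = 0.3410.
Pooled p̂ = (135+267)/(356+783) = 402/1139 = 0.3529.
SE = √(p̂(1−p̂)(1/n₁+1/n₂)) = √(0.3529·0.6471·0.00408613) = √(0.000933164) = 0.0305.
z = (0.3792 − 0.3410)/0.0305 = 0.0382/0.0305 = 1.25.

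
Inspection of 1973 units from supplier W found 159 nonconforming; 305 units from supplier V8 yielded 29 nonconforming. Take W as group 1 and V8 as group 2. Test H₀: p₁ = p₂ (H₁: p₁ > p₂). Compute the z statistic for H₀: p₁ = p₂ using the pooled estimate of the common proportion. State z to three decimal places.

z = -0.856

p̂₁ = 159/1973 = 0.08059, p̂₂ = 29/305 = 0.09508.
Pooled p̂ = (159+29)/(1973+305) = 188/2278 = 0.08253.
SE = √(p̂(1−p̂)(1/n₁+1/n₂)) = √(0.08253·0.91747·0.00378553) = √(0.000286631) = 0.01693.
z = (0.08059 − 0.09508)/0.01693 = -0.01449/0.01693 = -0.856.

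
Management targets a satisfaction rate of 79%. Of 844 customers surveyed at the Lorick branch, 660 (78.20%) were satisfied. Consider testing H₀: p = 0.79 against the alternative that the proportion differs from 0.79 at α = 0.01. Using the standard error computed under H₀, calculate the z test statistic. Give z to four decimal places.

z = -0.5713

p̂ = 660/844 ≈ 0.781991.
Standard error under H₀: √(0.79×0.21/844) = 0.014020.
z = (0.781991 − 0.79)/0.014020 = -0.008009/0.014020 = -0.5713.
Two-sided p-value ≈ 2·Φ(−0.571) = 0.5678; since p > α = 0.01, fail to reject H₀.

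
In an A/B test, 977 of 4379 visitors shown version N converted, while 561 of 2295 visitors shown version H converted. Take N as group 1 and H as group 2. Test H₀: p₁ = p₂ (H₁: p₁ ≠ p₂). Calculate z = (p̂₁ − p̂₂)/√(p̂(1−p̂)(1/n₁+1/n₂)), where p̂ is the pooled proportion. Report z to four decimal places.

z = -1.9659

p̂₁ = 977/4379 ≈ 0.223110, p̂₂ = 561/2295 ≈ 0.244444.
Pooled p̂ = (977+561)/(4379+2295) = 1538/6674 = 0.230447.
SE = √(p̂(1−p̂)(1/n₁+1/n₂)) = √(0.230447·0.769553·0.000664092) = √(0.000117771) = 0.010852.
z = (0.223110 − 0.244444)/0.010852 = -0.021334/0.010852 = -1.9659.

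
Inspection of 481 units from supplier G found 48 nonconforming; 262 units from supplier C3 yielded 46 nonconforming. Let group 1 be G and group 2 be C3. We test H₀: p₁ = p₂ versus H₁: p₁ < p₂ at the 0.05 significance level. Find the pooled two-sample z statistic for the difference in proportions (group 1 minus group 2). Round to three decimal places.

z = -2.969

p̂₁ = 48/481 = 0.099792, p̂₂ = 46/262 = 0.175573.
Pooled p̂ = (48+46)/(481+262) = 94/743 = 0.126514.
SE = √(0.110508 × 0.0058958) = 0.025525.
z = (0.099792 − 0.175573)/0.025525 = -0.075781/0.025525 = -2.969.
p-value = P(Z < -2.969) ≈ 0.0015. With α = 0.05, reject H₀.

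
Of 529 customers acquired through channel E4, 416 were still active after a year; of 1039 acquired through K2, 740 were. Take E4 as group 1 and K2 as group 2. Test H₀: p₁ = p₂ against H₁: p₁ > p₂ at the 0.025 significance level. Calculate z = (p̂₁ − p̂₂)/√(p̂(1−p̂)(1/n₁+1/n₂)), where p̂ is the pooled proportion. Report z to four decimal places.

z = 3.1549

p̂₁ = 416/529 ≈ 0.786389, p̂₂ = 740/1039 ≈ 0.712223.
Pooled p̂ = (416+740)/(529+1039) = 1156/1568 = 0.737245.
SE = √(p̂(1−p̂)(1/n₁+1/n₂)) = √(0.737245·0.262755·0.00285282) = √(0.000552634) = 0.023508.
z = (0.786389 − 0.712223)/0.023508 = 0.074166/0.023508 = 3.1549.
p-value = P(Z > 3.155) ≈ 0.0008, so at α = 0.025 we reject H₀.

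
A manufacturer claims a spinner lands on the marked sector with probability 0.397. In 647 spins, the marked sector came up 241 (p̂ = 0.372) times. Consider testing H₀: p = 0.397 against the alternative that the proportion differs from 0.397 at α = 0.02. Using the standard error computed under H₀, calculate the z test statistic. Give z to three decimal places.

p̂ = 241/647 ≈ 0.37249.
SE = √(p₀(1−p₀)/n) = √(0.23939/647) = 0.01924.
z = (0.37249 − 0.397)/0.01924 = -0.02451/0.01924 = -1.274.
Two-sided p-value ≈ 2·Φ(−1.274) = 0.2026. With α = 0.02, fail to reject H₀.

z = -1.274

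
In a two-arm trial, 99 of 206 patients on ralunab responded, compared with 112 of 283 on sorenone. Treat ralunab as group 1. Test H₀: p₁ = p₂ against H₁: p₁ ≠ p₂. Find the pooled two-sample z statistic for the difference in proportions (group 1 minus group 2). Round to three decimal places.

p̂₁ = 99/206 ≈ 0.48058, p̂₂ = 112/283 ≈ 0.39576.
Pooled p̂ = (99+112)/(206+283) = 211/489 = 0.43149.
SE = √(p̂(1−p̂)(1/n₁+1/n₂)) = √(0.43149·0.56851·0.00838794) = √(0.00205762) = 0.04536.
z = (0.48058 − 0.39576)/0.04536 = 0.08482/0.04536 = 1.870.
Two-sided p-value ≈ 2·Φ(−1.870) = 0.0615.

z = 1.870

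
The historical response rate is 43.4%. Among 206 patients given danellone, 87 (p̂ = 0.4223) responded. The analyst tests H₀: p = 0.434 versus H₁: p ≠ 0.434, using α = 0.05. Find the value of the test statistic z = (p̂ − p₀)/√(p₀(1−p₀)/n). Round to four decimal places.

z = -0.3379

p̂ = 87/206 ≈ 0.422330.
Standard error under H₀: √(0.434×0.566/206) = 0.034532.
z = (0.422330 − 0.434)/0.034532 = -0.011670/0.034532 = -0.3379.
p-value = 2·P(Z > 0.338) ≈ 0.7354; since p > α = 0.05, fail to reject H₀.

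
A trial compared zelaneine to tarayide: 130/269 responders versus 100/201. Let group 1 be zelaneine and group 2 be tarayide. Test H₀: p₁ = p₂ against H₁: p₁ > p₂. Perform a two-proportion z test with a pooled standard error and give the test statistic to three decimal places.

z = -0.306

p̂₁ = 130/269 = 0.48327, p̂₂ = 100/201 = 0.49751.
Pooled p̂ = (130+100)/(269+201) = 230/470 = 0.48936.
SE = √(0.249887 × 0.0086926) = 0.04661.
z = (0.48327 − 0.49751)/0.04661 = -0.01424/0.04661 = -0.306.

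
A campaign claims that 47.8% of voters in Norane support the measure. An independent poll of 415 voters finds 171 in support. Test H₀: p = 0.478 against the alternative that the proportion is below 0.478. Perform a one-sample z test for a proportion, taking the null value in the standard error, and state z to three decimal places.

p̂ = 171/415 ≈ 0.41205.
Standard error under H₀: √(0.478×0.522/415) = 0.02452.
z = (0.41205 − 0.478)/0.02452 = -0.06595/0.02452 = -2.690.

z = -2.690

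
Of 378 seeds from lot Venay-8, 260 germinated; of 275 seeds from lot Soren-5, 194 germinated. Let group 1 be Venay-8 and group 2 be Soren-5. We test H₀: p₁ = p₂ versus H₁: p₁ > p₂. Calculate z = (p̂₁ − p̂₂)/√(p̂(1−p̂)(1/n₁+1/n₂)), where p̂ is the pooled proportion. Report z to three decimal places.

z = -0.483

p̂₁ = 260/378 ≈ 0.68783, p̂₂ = 194/275 ≈ 0.70545.
Pooled p̂ = (260+194)/(378+275) = 454/653 = 0.69525.
SE = √(0.211876 × 0.00628187) = 0.03648.
z = (0.68783 − 0.70545)/0.03648 = -0.01762/0.03648 = -0.483.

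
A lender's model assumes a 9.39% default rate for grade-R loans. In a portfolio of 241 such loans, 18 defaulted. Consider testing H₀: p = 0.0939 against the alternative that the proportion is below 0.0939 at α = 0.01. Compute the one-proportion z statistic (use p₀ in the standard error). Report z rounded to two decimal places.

p̂ = 18/241 ≈ 0.0747.
Standard error under H₀: √(0.0939×0.9061/241) = 0.0188.
z = (0.0747 − 0.0939)/0.0188 = -0.0192/0.0188 = -1.02.
p-value = P(Z < -1.022) ≈ 0.1533, so at α = 0.01 we fail to reject H₀.

z = -1.02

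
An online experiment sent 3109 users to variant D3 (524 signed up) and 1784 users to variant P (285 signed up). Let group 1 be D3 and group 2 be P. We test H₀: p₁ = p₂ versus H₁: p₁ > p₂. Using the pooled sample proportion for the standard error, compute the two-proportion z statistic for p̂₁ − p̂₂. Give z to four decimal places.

z = 0.7966

p̂₁ = 524/3109 ≈ 0.168543, p̂₂ = 285/1784 ≈ 0.159753.
Pooled p̂ = (524+285)/(3109+1784) = 809/4893 = 0.165338.
SE = √(p̂(1−p̂)(1/n₁+1/n₂)) = √(0.165338·0.834662·0.000882185) = √(0.000121743) = 0.011034.
z = (0.168543 − 0.159753)/0.011034 = 0.008790/0.011034 = 0.7966.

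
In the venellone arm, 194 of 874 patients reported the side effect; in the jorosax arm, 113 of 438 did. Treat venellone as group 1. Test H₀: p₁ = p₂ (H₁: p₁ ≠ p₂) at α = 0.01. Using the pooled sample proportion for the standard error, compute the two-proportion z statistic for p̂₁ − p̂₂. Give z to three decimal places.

p̂₁ = 194/874 = 0.22197, p̂₂ = 113/438 = 0.25799.
Pooled p̂ = (194+113)/(874+438) = 307/1312 = 0.23399.
SE = √(p̂(1−p̂)(1/n₁+1/n₂)) = √(0.23399·0.76601·0.00342727) = √(0.000614306) = 0.02479.
z = (0.22197 − 0.25799)/0.02479 = -0.03602/0.02479 = -1.453.
Two-sided p-value ≈ 2·Φ(−1.453) = 0.1461; since p > α = 0.01, fail to reject H₀.

z = -1.453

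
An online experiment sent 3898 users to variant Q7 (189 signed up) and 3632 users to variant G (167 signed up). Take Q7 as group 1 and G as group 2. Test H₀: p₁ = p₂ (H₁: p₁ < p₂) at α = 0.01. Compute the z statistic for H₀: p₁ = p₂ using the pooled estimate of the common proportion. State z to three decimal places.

z = 0.512

p̂₁ = 189/3898 ≈ 0.048486, p̂₂ = 167/3632 ≈ 0.045980.
Pooled p̂ = (189+167)/(3898+3632) = 356/7530 = 0.047278.
SE = √(0.0450424 × 0.000531872) = 0.004895.
z = (0.048486 − 0.045980)/0.004895 = 0.002506/0.004895 = 0.512.
p-value = P(Z < 0.512) ≈ 0.6957; since p > α = 0.01, fail to reject H₀.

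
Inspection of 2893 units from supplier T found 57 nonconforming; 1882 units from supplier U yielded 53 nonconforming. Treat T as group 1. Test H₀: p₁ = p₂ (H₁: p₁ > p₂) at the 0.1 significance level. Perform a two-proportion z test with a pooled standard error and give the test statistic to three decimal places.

z = -1.904

p̂₁ = 57/2893 ≈ 0.019703, p̂₂ = 53/1882 ≈ 0.028162.
Pooled p̂ = (57+53)/(2893+1882) = 110/4775 = 0.023037.
SE = √(0.022506 × 0.000877012) = 0.004443.
z = (0.019703 − 0.028162)/0.004443 = -0.008459/0.004443 = -1.904.
p-value = P(Z > -1.904) ≈ 0.9715. With α = 0.1, fail to reject H₀.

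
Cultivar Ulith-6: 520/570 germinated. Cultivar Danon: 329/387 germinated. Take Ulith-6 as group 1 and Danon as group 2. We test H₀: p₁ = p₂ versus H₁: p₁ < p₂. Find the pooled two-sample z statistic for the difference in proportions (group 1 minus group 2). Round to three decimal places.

p̂₁ = 520/570 = 0.91228, p̂₂ = 329/387 = 0.85013.
Pooled p̂ = (520+329)/(570+387) = 849/957 = 0.88715.
SE = √(0.100117 × 0.00433837) = 0.02084.
z = (0.91228 − 0.85013)/0.02084 = 0.06215/0.02084 = 2.982.

z = 2.982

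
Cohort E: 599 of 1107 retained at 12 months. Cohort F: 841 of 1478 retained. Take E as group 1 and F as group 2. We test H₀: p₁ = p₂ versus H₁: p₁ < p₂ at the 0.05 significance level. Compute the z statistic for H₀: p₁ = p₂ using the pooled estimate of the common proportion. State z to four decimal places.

p̂₁ = 599/1107 ≈ 0.541102, p̂₂ = 841/1478 ≈ 0.569012.
Pooled p̂ = (599+841)/(1107+1478) = 1440/2585 = 0.557060.
SE = √(p̂(1−p̂)(1/n₁+1/n₂)) = √(0.557060·0.442940·0.00157993) = √(0.000389839) = 0.019744.
z = (0.541102 − 0.569012)/0.019744 = -0.027910/0.019744 = -1.4136.
p-value = P(Z < -1.414) ≈ 0.0787; since p > α = 0.05, fail to reject H₀.

z = -1.4136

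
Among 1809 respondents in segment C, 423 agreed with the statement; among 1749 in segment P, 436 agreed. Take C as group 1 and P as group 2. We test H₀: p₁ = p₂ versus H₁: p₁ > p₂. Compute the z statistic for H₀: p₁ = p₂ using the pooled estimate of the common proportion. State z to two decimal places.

p̂₁ = 423/1809 ≈ 0.2338, p̂₂ = 436/1749 ≈ 0.2493.
Pooled p̂ = (423+436)/(1809+1749) = 859/3558 = 0.2414.
SE = √(p̂(1−p̂)(1/n₁+1/n₂)) = √(0.2414·0.7586·0.00112455) = √(0.00020595) = 0.0144.
z = (0.2338 − 0.2493)/0.0144 = -0.0155/0.0144 = -1.08.
p-value = P(Z > -1.077) ≈ 0.8592.

z = -1.08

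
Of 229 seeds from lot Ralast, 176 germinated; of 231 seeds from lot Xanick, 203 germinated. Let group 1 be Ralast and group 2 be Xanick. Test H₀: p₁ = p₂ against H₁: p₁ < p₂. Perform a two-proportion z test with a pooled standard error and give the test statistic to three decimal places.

p̂₁ = 176/229 ≈ 0.76856, p̂₂ = 203/231 ≈ 0.87879.
Pooled p̂ = (176+203)/(229+231) = 379/460 = 0.82391.
SE = √(0.14508 × 0.00869582) = 0.03552.
z = (0.76856 − 0.87879)/0.03552 = -0.11023/0.03552 = -3.103.
p-value = P(Z < -3.103) ≈ 0.0010.

z = -3.103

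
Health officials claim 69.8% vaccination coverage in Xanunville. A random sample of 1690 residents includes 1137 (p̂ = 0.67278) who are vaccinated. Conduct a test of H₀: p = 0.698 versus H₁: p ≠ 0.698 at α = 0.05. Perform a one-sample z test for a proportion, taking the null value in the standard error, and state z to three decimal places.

p̂ = 1137/1690 = 0.67278.
SE = √(p₀(1−p₀)/n) = √(0.2108/1690) = 0.01117.
z = (0.67278 − 0.698)/0.01117 = -0.02522/0.01117 = -2.258.
p-value = 2·P(Z > 2.258) ≈ 0.0239; since p < α = 0.05, reject H₀.

z = -2.258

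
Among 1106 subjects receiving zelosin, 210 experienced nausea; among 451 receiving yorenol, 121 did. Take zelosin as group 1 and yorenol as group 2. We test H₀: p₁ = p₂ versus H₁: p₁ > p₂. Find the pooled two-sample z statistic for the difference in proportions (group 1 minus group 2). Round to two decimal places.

p̂₁ = 210/1106 ≈ 0.18987, p̂₂ = 121/451 ≈ 0.26829.
Pooled p̂ = (210+121)/(1106+451) = 331/1557 = 0.21259.
SE = √(p̂(1−p̂)(1/n₁+1/n₂)) = √(0.21259·0.78741·0.00312145) = √(0.000522514) = 0.02286.
z = (0.18987 − 0.26829)/0.02286 = -0.07842/0.02286 = -3.43.
p-value = P(Z > -3.431) ≈ 0.9997.

z = -3.43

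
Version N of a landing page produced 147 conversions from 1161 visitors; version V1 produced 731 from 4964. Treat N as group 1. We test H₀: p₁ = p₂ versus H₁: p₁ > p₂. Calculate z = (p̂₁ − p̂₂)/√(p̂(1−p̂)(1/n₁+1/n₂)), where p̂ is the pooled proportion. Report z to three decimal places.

p̂₁ = 147/1161 = 0.126615, p̂₂ = 731/4964 = 0.147260.
Pooled p̂ = (147+731)/(1161+4964) = 878/6125 = 0.143347.
SE = √(p̂(1−p̂)(1/n₁+1/n₂)) = √(0.143347·0.856653·0.00106278) = √(0.000130508) = 0.011424.
z = (0.126615 − 0.147260)/0.011424 = -0.020645/0.011424 = -1.807.
p-value = P(Z > -1.807) ≈ 0.9646.

z = -1.807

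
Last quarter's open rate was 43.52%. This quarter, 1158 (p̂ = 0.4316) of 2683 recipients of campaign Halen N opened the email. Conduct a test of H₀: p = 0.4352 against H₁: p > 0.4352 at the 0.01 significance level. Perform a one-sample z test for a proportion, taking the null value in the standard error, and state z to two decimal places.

z = -0.38

p̂ = 1158/2683 = 0.4316.
SE = √(p₀(1−p₀)/n) = √(0.2458/2683) = 0.0096.
z = (0.4316 − 0.4352)/0.0096 = -0.0036/0.0096 = -0.38.
p-value = P(Z > -0.375) ≈ 0.6463. With α = 0.01, fail to reject H₀.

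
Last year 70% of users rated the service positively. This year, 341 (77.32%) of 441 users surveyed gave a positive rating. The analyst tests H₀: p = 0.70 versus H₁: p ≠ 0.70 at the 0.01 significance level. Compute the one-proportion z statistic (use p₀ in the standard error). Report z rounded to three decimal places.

p̂ = 341/441 ≈ 0.773243.
Under H₀, SE = √(0.7·0.3/441) = √(0.00047619) = 0.021822.
z = (0.773243 − 0.7)/0.021822 = 0.073243/0.021822 = 3.356.
Two-sided p-value ≈ 2·Φ(−3.356) = 0.0008; since p < α = 0.01, reject H₀.

z = 3.356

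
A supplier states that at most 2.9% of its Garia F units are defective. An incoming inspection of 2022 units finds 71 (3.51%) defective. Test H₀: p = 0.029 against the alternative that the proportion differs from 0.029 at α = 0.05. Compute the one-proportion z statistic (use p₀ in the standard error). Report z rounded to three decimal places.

p̂ = 71/2022 ≈ 0.03511.
Under H₀, SE = √(0.029·0.971/2022) = √(1.39263e-05) = 0.00373.
z = (0.03511 − 0.029)/0.00373 = 0.00611/0.00373 = 1.638.
p-value = 2·P(Z > 1.638) ≈ 0.1014. With α = 0.05, fail to reject H₀.

z = 1.638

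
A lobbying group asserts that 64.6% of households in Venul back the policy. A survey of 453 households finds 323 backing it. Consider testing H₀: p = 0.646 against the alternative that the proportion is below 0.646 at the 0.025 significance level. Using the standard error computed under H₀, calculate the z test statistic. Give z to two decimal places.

z = 2.98

p̂ = 323/453 ≈ 0.7130.
SE = √(p₀(1−p₀)/n) = √(0.22868/453) = 0.0225.
z = (0.7130 − 0.646)/0.0225 = 0.0670/0.0225 = 2.98.
p-value = P(Z < 2.983) ≈ 0.9986. With α = 0.025, fail to reject H₀.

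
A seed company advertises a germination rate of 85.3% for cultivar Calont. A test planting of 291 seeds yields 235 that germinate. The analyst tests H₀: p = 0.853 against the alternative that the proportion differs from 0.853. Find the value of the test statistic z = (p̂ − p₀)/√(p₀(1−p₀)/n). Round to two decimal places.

z = -2.19

p̂ = 235/291 ≈ 0.80756.
Under H₀, SE = √(0.853·0.147/291) = √(0.000430897) = 0.02076.
z = (0.80756 − 0.853)/0.02076 = -0.04544/0.02076 = -2.19.
p-value = 2·P(Z > 2.189) ≈ 0.0286.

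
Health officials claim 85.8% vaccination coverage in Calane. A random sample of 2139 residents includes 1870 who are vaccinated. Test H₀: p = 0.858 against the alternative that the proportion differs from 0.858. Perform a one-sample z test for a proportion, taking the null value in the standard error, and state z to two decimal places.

p̂ = 1870/2139 ≈ 0.87424.
SE = √(p₀(1−p₀)/n) = √(0.12184/2139) = 0.00755.
z = (0.87424 − 0.858)/0.00755 = 0.01624/0.00755 = 2.15.
p-value = 2·P(Z > 2.152) ≈ 0.0314.

z = 2.15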